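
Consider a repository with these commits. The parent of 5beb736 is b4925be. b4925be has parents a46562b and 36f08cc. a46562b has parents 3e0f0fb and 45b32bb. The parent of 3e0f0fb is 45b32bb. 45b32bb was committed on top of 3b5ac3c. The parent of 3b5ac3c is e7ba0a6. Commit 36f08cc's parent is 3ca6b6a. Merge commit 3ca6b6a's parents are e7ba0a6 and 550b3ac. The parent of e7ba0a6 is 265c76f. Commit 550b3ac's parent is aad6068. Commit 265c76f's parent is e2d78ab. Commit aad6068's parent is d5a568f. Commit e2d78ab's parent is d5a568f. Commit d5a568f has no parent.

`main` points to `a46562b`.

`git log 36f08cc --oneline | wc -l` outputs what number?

8

Walking parent pointers from 36f08cc: reachable set = {265c76f, 36f08cc, 3ca6b6a, 550b3ac, aad6068, d5a568f, e2d78ab, e7ba0a6}.
That is 8 commits.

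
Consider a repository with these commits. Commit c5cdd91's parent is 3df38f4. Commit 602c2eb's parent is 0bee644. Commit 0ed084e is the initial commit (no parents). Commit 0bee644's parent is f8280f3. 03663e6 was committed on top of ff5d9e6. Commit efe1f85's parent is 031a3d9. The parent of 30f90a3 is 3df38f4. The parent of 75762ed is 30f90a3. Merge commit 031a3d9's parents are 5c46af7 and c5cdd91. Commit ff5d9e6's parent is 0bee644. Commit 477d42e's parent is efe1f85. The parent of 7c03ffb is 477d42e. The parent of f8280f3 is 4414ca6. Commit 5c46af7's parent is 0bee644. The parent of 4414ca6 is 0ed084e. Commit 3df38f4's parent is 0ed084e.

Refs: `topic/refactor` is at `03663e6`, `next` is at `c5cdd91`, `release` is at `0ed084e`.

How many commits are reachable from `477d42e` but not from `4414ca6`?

Reachable from 477d42e: {031a3d9, 0bee644, 0ed084e, 3df38f4, 4414ca6, 477d42e, 5c46af7, c5cdd91, efe1f85, f8280f3}.
Reachable from 4414ca6: {0ed084e, 4414ca6}.
In 477d42e's history but not 4414ca6's: {031a3d9, 0bee644, 3df38f4, 477d42e, 5c46af7, c5cdd91, efe1f85, f8280f3} — 8 commits.

8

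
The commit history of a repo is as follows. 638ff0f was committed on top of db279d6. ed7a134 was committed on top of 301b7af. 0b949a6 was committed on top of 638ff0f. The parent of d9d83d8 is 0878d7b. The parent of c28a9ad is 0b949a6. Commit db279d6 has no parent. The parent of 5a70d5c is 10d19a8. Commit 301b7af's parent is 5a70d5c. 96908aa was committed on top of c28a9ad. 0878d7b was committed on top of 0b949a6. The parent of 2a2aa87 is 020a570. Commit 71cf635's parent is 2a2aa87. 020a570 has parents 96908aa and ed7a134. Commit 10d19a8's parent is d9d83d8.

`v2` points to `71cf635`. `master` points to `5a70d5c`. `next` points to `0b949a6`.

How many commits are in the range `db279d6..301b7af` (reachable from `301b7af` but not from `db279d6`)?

7

Reachable from 301b7af: {0878d7b, 0b949a6, 10d19a8, 301b7af, 5a70d5c, 638ff0f, d9d83d8, db279d6}.
Reachable from db279d6: {db279d6}.
In 301b7af's history but not db279d6's: {0878d7b, 0b949a6, 10d19a8, 301b7af, 5a70d5c, 638ff0f, d9d83d8} — 7 commits.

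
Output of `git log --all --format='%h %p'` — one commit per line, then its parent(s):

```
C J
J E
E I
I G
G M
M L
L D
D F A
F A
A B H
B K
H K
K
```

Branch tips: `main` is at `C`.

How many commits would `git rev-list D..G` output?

Reachable from G: {A, B, D, F, G, H, K, L, M}.
Reachable from D: {A, B, D, F, H, K}.
In G's history but not D's: {G, L, M} — 3 commits.

3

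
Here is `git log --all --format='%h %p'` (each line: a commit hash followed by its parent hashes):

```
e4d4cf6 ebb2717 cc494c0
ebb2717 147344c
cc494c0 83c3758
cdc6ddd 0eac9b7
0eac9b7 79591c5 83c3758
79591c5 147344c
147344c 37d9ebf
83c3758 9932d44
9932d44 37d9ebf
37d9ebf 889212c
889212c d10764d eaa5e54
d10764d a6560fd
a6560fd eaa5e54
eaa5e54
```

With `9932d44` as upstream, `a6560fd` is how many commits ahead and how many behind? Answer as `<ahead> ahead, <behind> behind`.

0 ahead, 4 behind

Reachable from a6560fd: {a6560fd, eaa5e54}.
Reachable from 9932d44: {37d9ebf, 889212c, 9932d44, a6560fd, d10764d, eaa5e54}.
Only in a6560fd's history (ahead): {} — 0.
Only in 9932d44's history (behind): {37d9ebf, 889212c, 9932d44, d10764d} — 4.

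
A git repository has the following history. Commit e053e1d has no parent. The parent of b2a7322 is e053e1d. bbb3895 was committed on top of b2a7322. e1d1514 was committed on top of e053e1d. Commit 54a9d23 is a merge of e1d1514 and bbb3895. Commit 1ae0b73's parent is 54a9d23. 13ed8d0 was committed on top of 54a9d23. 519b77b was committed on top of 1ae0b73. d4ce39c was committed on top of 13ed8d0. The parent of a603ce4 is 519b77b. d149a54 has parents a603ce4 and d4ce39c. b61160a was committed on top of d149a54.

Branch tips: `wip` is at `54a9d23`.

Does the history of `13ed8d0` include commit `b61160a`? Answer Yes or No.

Ancestors of 13ed8d0: {13ed8d0, 54a9d23, b2a7322, bbb3895, e053e1d, e1d1514}.
b61160a is not in that set, so it is not an ancestor of 13ed8d0.

No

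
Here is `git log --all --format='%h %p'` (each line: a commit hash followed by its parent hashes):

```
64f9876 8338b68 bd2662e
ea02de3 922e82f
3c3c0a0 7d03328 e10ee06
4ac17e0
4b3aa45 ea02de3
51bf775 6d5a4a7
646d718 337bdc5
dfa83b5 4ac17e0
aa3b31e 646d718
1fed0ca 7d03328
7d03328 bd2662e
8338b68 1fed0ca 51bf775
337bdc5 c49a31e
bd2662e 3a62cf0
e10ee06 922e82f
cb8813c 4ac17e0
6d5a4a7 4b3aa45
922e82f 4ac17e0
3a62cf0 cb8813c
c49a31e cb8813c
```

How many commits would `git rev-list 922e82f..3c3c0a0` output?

Reachable from 3c3c0a0: {3a62cf0, 3c3c0a0, 4ac17e0, 7d03328, 922e82f, bd2662e, cb8813c, e10ee06}.
Reachable from 922e82f: {4ac17e0, 922e82f}.
In 3c3c0a0's history but not 922e82f's: {3a62cf0, 3c3c0a0, 7d03328, bd2662e, cb8813c, e10ee06} — 6 commits.

6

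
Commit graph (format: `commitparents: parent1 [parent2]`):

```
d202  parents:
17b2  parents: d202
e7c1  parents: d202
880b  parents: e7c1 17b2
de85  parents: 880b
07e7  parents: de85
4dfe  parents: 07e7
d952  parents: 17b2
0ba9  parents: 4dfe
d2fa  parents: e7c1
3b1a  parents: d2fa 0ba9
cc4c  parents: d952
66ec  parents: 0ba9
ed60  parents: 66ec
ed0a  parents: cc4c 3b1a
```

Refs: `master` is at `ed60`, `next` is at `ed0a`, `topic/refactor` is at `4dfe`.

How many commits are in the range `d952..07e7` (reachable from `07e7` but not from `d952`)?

4

Reachable from 07e7: {07e7, 17b2, 880b, d202, de85, e7c1}.
Reachable from d952: {17b2, d202, d952}.
In 07e7's history but not d952's: {07e7, 880b, de85, e7c1} — 4 commits.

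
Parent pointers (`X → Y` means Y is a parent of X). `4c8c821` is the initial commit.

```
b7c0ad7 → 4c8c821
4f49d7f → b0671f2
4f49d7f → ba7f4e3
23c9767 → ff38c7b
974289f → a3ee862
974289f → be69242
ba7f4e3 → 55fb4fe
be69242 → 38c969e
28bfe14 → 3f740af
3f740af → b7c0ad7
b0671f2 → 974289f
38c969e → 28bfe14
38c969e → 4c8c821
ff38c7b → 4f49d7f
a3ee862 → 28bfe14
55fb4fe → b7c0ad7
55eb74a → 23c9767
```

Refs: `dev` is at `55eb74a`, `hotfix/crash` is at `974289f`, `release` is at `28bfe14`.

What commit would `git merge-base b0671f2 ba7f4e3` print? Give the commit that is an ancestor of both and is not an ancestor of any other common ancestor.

b7c0ad7

Ancestors of b0671f2: {28bfe14, 38c969e, 3f740af, 4c8c821, 974289f, a3ee862, b0671f2, b7c0ad7, be69242}.
Ancestors of ba7f4e3: {4c8c821, 55fb4fe, b7c0ad7, ba7f4e3}.
Common ancestors: {4c8c821, b7c0ad7}.
Among these, b7c0ad7 is not an ancestor of any other common ancestor — it is the merge base.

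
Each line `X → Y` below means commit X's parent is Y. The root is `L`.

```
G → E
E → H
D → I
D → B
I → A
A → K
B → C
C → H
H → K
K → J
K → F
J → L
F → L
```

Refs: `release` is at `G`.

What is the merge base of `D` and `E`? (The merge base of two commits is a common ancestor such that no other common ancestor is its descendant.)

H

Ancestors of D: {A, B, C, D, F, H, I, J, K, L}.
Ancestors of E: {E, F, H, J, K, L}.
Common ancestors: {F, H, J, K, L}.
Among these, H is not an ancestor of any other common ancestor — it is the merge base.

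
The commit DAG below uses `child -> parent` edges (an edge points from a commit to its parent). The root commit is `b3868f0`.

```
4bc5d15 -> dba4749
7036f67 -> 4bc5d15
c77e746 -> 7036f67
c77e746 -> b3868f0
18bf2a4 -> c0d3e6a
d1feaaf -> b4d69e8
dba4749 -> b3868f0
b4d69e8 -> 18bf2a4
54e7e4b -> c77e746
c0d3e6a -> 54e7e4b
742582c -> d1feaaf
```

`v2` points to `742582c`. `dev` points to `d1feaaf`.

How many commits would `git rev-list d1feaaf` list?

10

Walking parent pointers from d1feaaf: reachable set = {18bf2a4, 4bc5d15, 54e7e4b, 7036f67, b3868f0, b4d69e8, c0d3e6a, c77e746, d1feaaf, dba4749}.
That is 10 commits.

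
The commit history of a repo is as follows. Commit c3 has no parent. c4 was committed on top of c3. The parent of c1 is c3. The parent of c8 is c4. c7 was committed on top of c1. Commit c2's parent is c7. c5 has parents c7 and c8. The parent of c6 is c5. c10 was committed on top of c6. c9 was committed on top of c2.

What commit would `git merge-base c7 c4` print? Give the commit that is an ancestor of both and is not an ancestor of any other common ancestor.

Ancestors of c7: {c1, c3, c7}.
Ancestors of c4: {c3, c4}.
Common ancestors: {c3}.
The only common ancestor is c3, so it is the merge base.

c3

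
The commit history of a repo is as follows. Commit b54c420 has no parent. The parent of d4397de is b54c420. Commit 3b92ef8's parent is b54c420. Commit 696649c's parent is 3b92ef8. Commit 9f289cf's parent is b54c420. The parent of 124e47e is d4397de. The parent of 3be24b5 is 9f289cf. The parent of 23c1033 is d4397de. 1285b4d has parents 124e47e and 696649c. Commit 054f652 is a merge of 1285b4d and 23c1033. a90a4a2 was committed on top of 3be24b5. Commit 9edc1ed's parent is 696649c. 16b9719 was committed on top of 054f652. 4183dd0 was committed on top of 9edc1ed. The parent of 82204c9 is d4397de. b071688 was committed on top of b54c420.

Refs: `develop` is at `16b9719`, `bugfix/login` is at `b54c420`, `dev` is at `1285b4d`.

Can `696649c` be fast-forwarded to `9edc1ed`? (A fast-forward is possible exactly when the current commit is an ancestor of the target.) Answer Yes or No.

Yes

A fast-forward from 696649c to 9edc1ed is possible iff 696649c is an ancestor of 9edc1ed.
Ancestors of 9edc1ed: {3b92ef8, 696649c, 9edc1ed, b54c420}.
696649c is among them, so fast-forward is possible.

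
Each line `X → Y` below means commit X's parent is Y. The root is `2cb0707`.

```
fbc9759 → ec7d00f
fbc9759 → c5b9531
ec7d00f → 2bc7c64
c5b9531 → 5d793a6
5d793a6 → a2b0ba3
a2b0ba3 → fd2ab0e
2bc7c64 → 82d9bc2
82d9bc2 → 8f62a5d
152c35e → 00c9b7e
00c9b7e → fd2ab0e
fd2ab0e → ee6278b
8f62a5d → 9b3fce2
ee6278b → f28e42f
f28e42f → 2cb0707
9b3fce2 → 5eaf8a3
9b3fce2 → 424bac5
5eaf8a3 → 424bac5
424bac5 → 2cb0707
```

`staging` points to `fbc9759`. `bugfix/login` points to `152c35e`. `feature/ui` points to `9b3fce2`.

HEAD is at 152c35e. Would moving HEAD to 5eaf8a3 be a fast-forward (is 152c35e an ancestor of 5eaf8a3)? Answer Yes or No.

No

A fast-forward from 152c35e to 5eaf8a3 is possible iff 152c35e is an ancestor of 5eaf8a3.
Ancestors of 5eaf8a3: {2cb0707, 424bac5, 5eaf8a3}.
152c35e is not among them, so fast-forward is not possible.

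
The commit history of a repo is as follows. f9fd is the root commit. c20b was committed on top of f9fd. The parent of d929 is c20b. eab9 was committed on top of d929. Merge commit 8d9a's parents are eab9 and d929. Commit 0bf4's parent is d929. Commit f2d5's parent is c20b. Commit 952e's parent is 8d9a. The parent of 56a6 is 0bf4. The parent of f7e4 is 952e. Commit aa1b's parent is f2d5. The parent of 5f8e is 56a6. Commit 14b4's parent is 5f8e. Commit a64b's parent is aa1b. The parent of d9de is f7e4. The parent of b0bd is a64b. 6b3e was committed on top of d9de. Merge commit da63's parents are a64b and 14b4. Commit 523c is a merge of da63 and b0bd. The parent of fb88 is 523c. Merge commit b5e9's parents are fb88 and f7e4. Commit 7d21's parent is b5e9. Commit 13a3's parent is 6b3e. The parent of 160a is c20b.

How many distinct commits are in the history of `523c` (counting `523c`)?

13

Walking parent pointers from 523c: reachable set = {0bf4, 14b4, 523c, 56a6, 5f8e, a64b, aa1b, b0bd, c20b, d929, da63, f2d5, f9fd}.
That is 13 commits.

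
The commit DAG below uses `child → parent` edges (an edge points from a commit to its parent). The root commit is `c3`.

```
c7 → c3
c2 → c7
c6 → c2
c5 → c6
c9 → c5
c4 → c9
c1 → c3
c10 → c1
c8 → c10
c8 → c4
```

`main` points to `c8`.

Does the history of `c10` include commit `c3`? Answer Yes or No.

Ancestors of c10 (commits reachable by following parents): {c1, c10, c3}.
c3 is in that set, so it is an ancestor of c10.

Yes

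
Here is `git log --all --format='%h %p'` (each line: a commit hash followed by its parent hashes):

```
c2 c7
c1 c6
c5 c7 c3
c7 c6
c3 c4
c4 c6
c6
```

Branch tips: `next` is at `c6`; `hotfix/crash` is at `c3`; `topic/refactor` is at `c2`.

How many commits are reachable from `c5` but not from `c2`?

3

Reachable from c5: {c3, c4, c5, c6, c7}.
Reachable from c2: {c2, c6, c7}.
In c5's history but not c2's: {c3, c4, c5} — 3 commits.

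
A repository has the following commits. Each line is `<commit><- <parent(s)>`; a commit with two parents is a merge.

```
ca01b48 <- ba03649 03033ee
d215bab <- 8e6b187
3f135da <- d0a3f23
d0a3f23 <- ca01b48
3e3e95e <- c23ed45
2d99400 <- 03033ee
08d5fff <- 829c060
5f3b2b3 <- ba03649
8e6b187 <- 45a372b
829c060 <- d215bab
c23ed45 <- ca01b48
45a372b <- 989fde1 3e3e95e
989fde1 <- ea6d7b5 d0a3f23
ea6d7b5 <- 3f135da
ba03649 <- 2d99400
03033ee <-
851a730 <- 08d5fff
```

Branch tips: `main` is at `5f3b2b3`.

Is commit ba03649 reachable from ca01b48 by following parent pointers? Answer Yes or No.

Ancestors of ca01b48 (commits reachable by following parents): {03033ee, 2d99400, ba03649, ca01b48}.
ba03649 is in that set, so it is an ancestor of ca01b48.

Yes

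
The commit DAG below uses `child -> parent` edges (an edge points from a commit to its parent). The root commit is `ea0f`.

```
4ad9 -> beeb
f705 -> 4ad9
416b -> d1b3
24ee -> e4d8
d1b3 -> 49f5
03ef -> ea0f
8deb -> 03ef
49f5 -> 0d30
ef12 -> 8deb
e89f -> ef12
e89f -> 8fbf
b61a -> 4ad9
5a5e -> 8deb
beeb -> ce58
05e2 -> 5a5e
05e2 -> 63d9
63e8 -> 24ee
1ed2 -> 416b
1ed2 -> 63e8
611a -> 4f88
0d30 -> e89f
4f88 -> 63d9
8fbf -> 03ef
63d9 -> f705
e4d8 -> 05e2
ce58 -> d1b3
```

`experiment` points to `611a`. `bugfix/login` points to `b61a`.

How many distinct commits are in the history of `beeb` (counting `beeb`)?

Walking parent pointers from beeb: reachable set = {03ef, 0d30, 49f5, 8deb, 8fbf, beeb, ce58, d1b3, e89f, ea0f, ef12}.
That is 11 commits.

11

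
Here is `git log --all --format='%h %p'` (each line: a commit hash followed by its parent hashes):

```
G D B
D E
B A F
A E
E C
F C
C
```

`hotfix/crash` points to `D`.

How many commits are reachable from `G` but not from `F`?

5

Reachable from G: {A, B, C, D, E, F, G}.
Reachable from F: {C, F}.
In G's history but not F's: {A, B, D, E, G} — 5 commits.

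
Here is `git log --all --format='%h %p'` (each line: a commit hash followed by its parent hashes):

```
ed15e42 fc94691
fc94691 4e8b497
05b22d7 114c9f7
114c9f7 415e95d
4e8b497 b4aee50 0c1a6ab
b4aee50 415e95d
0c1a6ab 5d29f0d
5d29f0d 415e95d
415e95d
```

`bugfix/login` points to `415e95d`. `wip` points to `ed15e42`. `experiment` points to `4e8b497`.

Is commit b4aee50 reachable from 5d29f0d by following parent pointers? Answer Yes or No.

Ancestors of 5d29f0d: {415e95d, 5d29f0d}.
b4aee50 is not in that set, so it is not an ancestor of 5d29f0d.

No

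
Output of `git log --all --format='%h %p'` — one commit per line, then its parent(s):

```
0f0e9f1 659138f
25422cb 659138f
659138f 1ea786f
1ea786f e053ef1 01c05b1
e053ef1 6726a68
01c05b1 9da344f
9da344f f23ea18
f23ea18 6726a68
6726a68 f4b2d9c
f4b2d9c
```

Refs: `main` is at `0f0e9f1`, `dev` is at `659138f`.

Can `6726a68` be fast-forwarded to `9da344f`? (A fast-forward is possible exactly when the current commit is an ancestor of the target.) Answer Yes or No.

Yes

A fast-forward from 6726a68 to 9da344f is possible iff 6726a68 is an ancestor of 9da344f.
Ancestors of 9da344f: {6726a68, 9da344f, f23ea18, f4b2d9c}.
6726a68 is among them, so fast-forward is possible.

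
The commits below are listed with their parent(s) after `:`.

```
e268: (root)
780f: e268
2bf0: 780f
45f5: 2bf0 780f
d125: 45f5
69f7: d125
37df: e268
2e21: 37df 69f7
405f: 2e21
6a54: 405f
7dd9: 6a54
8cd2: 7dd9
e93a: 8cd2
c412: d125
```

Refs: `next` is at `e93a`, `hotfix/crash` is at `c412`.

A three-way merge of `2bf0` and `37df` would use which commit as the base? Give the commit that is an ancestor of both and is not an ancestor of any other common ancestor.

Ancestors of 2bf0: {2bf0, 780f, e268}.
Ancestors of 37df: {37df, e268}.
Common ancestors: {e268}.
The only common ancestor is e268, so it is the merge base.

e268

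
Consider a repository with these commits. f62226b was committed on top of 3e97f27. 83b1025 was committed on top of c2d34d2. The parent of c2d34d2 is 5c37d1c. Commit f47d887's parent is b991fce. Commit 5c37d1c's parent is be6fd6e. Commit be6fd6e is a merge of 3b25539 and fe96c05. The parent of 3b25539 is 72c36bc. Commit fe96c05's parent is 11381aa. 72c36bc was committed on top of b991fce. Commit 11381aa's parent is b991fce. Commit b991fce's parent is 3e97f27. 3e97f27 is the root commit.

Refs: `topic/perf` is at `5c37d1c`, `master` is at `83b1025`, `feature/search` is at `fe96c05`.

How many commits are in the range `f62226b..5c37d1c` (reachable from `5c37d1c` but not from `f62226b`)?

7

Reachable from 5c37d1c: {11381aa, 3b25539, 3e97f27, 5c37d1c, 72c36bc, b991fce, be6fd6e, fe96c05}.
Reachable from f62226b: {3e97f27, f62226b}.
In 5c37d1c's history but not f62226b's: {11381aa, 3b25539, 5c37d1c, 72c36bc, b991fce, be6fd6e, fe96c05} — 7 commits.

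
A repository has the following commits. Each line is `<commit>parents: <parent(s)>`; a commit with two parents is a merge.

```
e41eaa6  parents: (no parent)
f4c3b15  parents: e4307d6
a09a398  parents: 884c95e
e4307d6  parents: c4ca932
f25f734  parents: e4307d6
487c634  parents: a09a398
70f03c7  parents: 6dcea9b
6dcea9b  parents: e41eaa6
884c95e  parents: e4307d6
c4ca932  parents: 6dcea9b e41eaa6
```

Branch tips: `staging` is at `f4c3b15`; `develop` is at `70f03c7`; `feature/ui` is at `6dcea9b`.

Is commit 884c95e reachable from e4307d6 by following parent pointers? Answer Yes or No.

Ancestors of e4307d6: {6dcea9b, c4ca932, e41eaa6, e4307d6}.
884c95e is not in that set, so it is not an ancestor of e4307d6.

No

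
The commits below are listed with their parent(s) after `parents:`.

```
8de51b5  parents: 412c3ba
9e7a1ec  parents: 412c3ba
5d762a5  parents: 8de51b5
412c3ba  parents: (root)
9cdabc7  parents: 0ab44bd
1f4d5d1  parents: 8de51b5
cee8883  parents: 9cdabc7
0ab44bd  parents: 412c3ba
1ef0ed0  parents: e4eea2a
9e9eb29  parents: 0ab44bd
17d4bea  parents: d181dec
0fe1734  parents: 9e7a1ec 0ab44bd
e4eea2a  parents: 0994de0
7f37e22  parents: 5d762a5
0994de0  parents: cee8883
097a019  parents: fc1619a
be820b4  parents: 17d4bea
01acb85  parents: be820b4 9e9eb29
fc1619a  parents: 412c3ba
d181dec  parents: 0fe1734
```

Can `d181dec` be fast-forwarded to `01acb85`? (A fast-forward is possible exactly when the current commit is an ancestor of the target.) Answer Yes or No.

A fast-forward from d181dec to 01acb85 is possible iff d181dec is an ancestor of 01acb85.
Ancestors of 01acb85: {01acb85, 0ab44bd, 0fe1734, 17d4bea, 412c3ba, 9e7a1ec, 9e9eb29, be820b4, d181dec}.
d181dec is among them, so fast-forward is possible.

Yes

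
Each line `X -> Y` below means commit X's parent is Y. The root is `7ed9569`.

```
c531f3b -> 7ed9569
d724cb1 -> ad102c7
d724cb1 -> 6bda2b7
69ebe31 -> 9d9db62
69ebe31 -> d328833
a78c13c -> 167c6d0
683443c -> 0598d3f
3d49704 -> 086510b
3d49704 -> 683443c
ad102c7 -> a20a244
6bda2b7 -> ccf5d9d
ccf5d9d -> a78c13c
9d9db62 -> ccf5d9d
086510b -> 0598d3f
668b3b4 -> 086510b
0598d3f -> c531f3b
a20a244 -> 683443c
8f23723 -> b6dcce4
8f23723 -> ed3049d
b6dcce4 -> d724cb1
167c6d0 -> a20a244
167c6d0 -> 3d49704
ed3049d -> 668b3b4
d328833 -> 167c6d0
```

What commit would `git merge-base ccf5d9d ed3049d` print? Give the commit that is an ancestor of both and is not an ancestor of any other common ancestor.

086510b

Ancestors of ccf5d9d: {0598d3f, 086510b, 167c6d0, 3d49704, 683443c, 7ed9569, a20a244, a78c13c, c531f3b, ccf5d9d}.
Ancestors of ed3049d: {0598d3f, 086510b, 668b3b4, 7ed9569, c531f3b, ed3049d}.
Common ancestors: {0598d3f, 086510b, 7ed9569, c531f3b}.
Among these, 086510b is not an ancestor of any other common ancestor — it is the merge base.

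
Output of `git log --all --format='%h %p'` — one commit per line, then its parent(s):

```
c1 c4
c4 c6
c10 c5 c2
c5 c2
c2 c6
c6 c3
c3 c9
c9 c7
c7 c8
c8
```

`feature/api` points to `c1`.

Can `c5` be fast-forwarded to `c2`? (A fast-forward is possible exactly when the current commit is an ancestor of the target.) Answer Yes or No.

No

A fast-forward from c5 to c2 is possible iff c5 is an ancestor of c2.
Ancestors of c2: {c2, c3, c6, c7, c8, c9}.
c5 is not among them, so fast-forward is not possible.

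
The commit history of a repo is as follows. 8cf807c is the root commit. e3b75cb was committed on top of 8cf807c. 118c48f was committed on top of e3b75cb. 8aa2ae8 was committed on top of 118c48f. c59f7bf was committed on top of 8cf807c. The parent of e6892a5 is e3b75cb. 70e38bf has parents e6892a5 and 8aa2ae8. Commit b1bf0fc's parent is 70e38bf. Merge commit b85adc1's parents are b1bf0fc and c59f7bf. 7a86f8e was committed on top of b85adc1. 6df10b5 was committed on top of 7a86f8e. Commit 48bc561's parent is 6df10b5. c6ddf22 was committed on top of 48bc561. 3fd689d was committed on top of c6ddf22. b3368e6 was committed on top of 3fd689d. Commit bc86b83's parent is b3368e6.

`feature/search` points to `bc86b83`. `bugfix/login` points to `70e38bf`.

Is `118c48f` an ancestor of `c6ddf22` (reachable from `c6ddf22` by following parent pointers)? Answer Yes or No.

Yes

Ancestors of c6ddf22 (commits reachable by following parents): {118c48f, 48bc561, 6df10b5, 70e38bf, 7a86f8e, 8aa2ae8, 8cf807c, b1bf0fc, b85adc1, c59f7bf, c6ddf22, e3b75cb, e6892a5}.
118c48f is in that set, so it is an ancestor of c6ddf22.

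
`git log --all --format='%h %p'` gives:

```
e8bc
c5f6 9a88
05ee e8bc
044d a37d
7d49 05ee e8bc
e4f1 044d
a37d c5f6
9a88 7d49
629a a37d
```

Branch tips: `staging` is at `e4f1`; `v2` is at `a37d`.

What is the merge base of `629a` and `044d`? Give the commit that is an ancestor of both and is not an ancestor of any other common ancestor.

Ancestors of 629a: {05ee, 629a, 7d49, 9a88, a37d, c5f6, e8bc}.
Ancestors of 044d: {044d, 05ee, 7d49, 9a88, a37d, c5f6, e8bc}.
Common ancestors: {05ee, 7d49, 9a88, a37d, c5f6, e8bc}.
Among these, a37d is not an ancestor of any other common ancestor — it is the merge base.

a37d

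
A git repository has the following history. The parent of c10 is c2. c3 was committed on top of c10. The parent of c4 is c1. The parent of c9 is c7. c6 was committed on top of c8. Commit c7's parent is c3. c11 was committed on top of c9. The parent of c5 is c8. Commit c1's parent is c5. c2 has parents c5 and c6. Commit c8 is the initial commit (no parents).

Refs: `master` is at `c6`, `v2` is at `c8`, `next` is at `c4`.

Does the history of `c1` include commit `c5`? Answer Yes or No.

Ancestors of c1 (commits reachable by following parents): {c1, c5, c8}.
c5 is in that set, so it is an ancestor of c1.

Yes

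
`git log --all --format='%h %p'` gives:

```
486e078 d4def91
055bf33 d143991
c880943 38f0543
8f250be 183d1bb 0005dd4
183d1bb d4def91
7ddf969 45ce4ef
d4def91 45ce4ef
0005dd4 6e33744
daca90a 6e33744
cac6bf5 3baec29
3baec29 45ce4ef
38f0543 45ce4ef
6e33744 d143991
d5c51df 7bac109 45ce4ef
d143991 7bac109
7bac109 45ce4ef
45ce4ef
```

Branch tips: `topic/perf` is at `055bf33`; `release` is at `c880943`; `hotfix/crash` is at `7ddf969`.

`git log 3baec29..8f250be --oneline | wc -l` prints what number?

Reachable from 8f250be: {0005dd4, 183d1bb, 45ce4ef, 6e33744, 7bac109, 8f250be, d143991, d4def91}.
Reachable from 3baec29: {3baec29, 45ce4ef}.
In 8f250be's history but not 3baec29's: {0005dd4, 183d1bb, 6e33744, 7bac109, 8f250be, d143991, d4def91} — 7 commits.

7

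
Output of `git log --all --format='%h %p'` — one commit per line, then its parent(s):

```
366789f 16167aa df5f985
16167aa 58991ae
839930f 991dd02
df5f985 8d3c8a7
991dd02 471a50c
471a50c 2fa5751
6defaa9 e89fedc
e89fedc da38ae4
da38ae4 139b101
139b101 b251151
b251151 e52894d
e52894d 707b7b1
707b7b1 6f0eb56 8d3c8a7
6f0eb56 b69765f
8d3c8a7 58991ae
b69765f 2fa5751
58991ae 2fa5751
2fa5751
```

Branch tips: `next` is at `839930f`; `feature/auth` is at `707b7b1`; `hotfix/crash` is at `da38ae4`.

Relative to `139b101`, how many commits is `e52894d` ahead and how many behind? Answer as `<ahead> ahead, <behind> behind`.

Reachable from e52894d: {2fa5751, 58991ae, 6f0eb56, 707b7b1, 8d3c8a7, b69765f, e52894d}.
Reachable from 139b101: {139b101, 2fa5751, 58991ae, 6f0eb56, 707b7b1, 8d3c8a7, b251151, b69765f, e52894d}.
Only in e52894d's history (ahead): {} — 0.
Only in 139b101's history (behind): {139b101, b251151} — 2.

0 ahead, 2 behind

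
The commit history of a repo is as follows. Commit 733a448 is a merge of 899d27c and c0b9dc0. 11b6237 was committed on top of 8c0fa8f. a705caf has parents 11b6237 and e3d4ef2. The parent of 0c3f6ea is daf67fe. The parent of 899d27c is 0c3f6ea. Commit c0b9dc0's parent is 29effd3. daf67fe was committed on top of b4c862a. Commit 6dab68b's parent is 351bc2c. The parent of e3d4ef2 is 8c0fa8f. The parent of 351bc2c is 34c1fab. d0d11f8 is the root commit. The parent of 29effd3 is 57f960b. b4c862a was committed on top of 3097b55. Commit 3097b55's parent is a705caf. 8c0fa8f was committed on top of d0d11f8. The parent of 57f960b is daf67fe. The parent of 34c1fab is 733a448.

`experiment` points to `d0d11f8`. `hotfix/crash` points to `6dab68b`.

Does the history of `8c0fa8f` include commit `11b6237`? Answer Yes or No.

Ancestors of 8c0fa8f: {8c0fa8f, d0d11f8}.
11b6237 is not in that set, so it is not an ancestor of 8c0fa8f.

No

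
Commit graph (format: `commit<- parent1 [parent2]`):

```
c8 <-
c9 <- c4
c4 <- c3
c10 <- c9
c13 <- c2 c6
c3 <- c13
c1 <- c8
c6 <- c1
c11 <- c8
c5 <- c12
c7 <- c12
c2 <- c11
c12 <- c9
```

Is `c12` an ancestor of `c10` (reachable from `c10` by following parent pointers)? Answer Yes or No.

Ancestors of c10: {c1, c10, c11, c13, c2, c3, c4, c6, c8, c9}.
c12 is not in that set, so it is not an ancestor of c10.

No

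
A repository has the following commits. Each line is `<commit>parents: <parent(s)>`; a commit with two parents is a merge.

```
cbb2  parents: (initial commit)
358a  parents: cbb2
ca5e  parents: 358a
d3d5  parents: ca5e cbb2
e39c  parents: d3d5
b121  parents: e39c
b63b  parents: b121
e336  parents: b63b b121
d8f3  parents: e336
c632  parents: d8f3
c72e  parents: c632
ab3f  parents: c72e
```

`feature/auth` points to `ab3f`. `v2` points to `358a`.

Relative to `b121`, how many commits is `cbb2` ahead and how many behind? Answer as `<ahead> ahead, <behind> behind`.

Reachable from cbb2: {cbb2}.
Reachable from b121: {358a, b121, ca5e, cbb2, d3d5, e39c}.
Only in cbb2's history (ahead): {} — 0.
Only in b121's history (behind): {358a, b121, ca5e, d3d5, e39c} — 5.

0 ahead, 5 behind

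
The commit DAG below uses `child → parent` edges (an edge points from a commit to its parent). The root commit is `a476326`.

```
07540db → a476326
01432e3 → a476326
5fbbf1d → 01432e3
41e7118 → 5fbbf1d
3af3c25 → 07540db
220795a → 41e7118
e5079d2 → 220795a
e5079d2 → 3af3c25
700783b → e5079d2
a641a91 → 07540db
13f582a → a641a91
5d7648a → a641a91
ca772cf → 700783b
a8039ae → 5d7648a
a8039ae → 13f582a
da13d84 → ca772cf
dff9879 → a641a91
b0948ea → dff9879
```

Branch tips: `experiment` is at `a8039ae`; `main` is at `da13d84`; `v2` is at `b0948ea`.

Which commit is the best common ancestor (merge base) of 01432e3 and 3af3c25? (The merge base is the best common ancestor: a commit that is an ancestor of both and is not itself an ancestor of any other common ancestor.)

a476326

Ancestors of 01432e3: {01432e3, a476326}.
Ancestors of 3af3c25: {07540db, 3af3c25, a476326}.
Common ancestors: {a476326}.
The only common ancestor is a476326, so it is the merge base.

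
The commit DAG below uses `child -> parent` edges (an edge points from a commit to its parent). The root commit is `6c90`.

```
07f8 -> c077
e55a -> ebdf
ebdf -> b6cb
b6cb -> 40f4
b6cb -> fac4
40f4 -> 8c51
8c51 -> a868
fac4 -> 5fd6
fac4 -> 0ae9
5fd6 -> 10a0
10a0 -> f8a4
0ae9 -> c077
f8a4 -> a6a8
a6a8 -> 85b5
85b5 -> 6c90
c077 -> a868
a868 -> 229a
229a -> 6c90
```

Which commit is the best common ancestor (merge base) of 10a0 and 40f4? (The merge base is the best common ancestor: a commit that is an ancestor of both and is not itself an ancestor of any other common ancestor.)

Ancestors of 10a0: {10a0, 6c90, 85b5, a6a8, f8a4}.
Ancestors of 40f4: {229a, 40f4, 6c90, 8c51, a868}.
Common ancestors: {6c90}.
The only common ancestor is 6c90, so it is the merge base.

6c90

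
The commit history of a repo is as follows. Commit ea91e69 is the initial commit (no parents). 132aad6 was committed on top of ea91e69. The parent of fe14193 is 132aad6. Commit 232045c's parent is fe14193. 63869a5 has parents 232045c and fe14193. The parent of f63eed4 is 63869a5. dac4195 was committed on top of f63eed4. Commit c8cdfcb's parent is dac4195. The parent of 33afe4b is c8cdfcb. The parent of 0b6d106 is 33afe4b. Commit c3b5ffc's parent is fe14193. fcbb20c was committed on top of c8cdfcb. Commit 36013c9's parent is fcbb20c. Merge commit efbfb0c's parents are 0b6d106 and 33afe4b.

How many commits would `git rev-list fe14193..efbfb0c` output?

8

Reachable from efbfb0c: {0b6d106, 132aad6, 232045c, 33afe4b, 63869a5, c8cdfcb, dac4195, ea91e69, efbfb0c, f63eed4, fe14193}.
Reachable from fe14193: {132aad6, ea91e69, fe14193}.
In efbfb0c's history but not fe14193's: {0b6d106, 232045c, 33afe4b, 63869a5, c8cdfcb, dac4195, efbfb0c, f63eed4} — 8 commits.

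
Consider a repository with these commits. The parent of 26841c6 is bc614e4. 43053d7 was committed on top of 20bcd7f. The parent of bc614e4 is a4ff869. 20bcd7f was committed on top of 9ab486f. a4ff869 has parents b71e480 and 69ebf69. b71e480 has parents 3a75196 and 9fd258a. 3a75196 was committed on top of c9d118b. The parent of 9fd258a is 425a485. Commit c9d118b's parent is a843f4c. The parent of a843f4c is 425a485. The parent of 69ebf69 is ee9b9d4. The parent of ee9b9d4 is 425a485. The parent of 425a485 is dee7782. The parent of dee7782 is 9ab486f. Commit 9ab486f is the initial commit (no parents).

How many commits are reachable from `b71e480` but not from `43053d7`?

Reachable from b71e480: {3a75196, 425a485, 9ab486f, 9fd258a, a843f4c, b71e480, c9d118b, dee7782}.
Reachable from 43053d7: {20bcd7f, 43053d7, 9ab486f}.
In b71e480's history but not 43053d7's: {3a75196, 425a485, 9fd258a, a843f4c, b71e480, c9d118b, dee7782} — 7 commits.

7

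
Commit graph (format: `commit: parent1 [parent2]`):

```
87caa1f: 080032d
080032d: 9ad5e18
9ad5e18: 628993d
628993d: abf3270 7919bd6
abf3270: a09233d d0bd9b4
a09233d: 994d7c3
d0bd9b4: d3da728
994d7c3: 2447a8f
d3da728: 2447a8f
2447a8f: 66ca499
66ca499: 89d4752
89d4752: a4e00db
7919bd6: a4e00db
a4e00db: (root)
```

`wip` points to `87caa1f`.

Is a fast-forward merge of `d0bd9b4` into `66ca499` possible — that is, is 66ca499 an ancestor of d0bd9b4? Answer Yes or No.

A fast-forward from 66ca499 to d0bd9b4 is possible iff 66ca499 is an ancestor of d0bd9b4.
Ancestors of d0bd9b4: {2447a8f, 66ca499, 89d4752, a4e00db, d0bd9b4, d3da728}.
66ca499 is among them, so fast-forward is possible.

Yes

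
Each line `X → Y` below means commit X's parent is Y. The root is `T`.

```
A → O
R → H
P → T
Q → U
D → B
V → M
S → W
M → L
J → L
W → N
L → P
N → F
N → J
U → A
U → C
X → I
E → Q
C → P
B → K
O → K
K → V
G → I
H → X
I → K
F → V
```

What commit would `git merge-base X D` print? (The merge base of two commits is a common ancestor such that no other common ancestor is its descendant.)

Ancestors of X: {I, K, L, M, P, T, V, X}.
Ancestors of D: {B, D, K, L, M, P, T, V}.
Common ancestors: {K, L, M, P, T, V}.
Among these, K is not an ancestor of any other common ancestor — it is the merge base.

K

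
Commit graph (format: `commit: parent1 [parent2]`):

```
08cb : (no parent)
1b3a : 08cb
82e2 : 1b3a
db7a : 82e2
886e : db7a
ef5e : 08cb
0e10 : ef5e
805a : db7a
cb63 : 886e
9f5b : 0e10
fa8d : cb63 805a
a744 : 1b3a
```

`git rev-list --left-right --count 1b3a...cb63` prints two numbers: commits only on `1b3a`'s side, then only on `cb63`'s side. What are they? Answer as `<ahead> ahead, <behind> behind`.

0 ahead, 4 behind

Reachable from 1b3a: {08cb, 1b3a}.
Reachable from cb63: {08cb, 1b3a, 82e2, 886e, cb63, db7a}.
Only in 1b3a's history (ahead): {} — 0.
Only in cb63's history (behind): {82e2, 886e, cb63, db7a} — 4.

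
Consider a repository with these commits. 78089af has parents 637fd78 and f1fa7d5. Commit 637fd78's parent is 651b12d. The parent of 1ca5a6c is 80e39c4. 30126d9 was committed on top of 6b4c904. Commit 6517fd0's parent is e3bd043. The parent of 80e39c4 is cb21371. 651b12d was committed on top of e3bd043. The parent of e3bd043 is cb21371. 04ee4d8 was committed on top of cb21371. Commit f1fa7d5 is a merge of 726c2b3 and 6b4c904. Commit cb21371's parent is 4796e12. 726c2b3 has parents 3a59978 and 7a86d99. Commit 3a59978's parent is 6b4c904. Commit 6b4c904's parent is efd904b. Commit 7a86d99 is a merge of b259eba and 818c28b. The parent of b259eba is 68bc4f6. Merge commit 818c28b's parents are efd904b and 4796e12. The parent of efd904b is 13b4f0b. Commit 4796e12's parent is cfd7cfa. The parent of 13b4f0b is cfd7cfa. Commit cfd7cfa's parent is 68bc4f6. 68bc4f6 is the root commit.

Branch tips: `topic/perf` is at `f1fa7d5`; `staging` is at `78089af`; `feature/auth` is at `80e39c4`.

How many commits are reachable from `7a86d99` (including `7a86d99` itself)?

8

Walking parent pointers from 7a86d99: reachable set = {13b4f0b, 4796e12, 68bc4f6, 7a86d99, 818c28b, b259eba, cfd7cfa, efd904b}.
That is 8 commits.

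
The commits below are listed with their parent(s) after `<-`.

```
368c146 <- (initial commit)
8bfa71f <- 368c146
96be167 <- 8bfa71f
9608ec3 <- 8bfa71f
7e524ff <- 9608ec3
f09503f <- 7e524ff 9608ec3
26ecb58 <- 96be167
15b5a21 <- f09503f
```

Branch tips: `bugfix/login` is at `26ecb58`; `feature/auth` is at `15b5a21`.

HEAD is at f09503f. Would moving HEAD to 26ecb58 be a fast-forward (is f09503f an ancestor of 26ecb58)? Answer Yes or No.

A fast-forward from f09503f to 26ecb58 is possible iff f09503f is an ancestor of 26ecb58.
Ancestors of 26ecb58: {26ecb58, 368c146, 8bfa71f, 96be167}.
f09503f is not among them, so fast-forward is not possible.

No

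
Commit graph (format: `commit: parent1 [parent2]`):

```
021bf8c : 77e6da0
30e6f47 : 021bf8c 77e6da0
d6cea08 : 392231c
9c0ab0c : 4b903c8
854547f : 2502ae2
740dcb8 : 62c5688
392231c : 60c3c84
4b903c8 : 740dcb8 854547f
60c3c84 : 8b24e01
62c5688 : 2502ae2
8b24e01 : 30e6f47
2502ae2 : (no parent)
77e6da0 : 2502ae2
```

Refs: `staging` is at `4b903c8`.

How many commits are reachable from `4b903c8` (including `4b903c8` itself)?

5

Walking parent pointers from 4b903c8: reachable set = {2502ae2, 4b903c8, 62c5688, 740dcb8, 854547f}.
That is 5 commits.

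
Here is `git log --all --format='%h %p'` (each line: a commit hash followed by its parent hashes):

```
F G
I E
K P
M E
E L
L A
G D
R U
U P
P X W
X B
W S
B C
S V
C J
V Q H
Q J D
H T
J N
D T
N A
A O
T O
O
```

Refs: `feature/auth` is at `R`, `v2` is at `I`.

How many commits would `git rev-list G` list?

Walking parent pointers from G: reachable set = {D, G, O, T}.
That is 4 commits.

4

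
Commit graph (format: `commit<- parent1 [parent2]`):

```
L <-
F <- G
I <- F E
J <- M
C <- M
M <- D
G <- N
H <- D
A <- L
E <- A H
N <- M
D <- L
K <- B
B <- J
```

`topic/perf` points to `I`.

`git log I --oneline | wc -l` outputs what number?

Walking parent pointers from I: reachable set = {A, D, E, F, G, H, I, L, M, N}.
That is 10 commits.

10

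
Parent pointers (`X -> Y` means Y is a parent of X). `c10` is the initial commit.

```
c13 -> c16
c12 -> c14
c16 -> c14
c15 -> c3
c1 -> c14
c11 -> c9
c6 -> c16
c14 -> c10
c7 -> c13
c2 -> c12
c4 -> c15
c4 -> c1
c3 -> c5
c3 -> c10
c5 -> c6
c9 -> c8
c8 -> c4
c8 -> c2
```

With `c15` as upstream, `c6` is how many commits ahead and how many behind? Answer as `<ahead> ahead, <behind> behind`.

Reachable from c6: {c10, c14, c16, c6}.
Reachable from c15: {c10, c14, c15, c16, c3, c5, c6}.
Only in c6's history (ahead): {} — 0.
Only in c15's history (behind): {c15, c3, c5} — 3.

0 ahead, 3 behind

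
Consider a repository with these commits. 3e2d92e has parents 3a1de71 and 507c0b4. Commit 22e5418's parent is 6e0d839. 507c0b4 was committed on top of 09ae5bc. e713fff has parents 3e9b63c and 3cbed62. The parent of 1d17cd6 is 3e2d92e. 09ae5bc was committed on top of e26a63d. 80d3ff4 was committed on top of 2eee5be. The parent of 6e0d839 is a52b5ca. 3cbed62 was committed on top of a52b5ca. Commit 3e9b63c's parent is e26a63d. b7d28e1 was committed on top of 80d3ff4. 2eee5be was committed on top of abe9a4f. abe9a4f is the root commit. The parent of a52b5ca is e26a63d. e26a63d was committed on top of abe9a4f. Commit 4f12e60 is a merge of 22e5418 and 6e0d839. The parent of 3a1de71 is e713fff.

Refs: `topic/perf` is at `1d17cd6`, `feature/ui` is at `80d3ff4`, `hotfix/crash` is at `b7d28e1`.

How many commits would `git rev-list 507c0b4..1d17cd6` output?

7

Reachable from 1d17cd6: {09ae5bc, 1d17cd6, 3a1de71, 3cbed62, 3e2d92e, 3e9b63c, 507c0b4, a52b5ca, abe9a4f, e26a63d, e713fff}.
Reachable from 507c0b4: {09ae5bc, 507c0b4, abe9a4f, e26a63d}.
In 1d17cd6's history but not 507c0b4's: {1d17cd6, 3a1de71, 3cbed62, 3e2d92e, 3e9b63c, a52b5ca, e713fff} — 7 commits.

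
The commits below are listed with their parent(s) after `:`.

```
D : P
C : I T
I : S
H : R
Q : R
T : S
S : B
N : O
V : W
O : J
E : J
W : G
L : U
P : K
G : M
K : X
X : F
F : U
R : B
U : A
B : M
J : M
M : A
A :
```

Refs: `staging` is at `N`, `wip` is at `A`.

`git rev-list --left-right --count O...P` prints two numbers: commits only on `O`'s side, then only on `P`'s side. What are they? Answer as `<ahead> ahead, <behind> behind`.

Reachable from O: {A, J, M, O}.
Reachable from P: {A, F, K, P, U, X}.
Only in O's history (ahead): {J, M, O} — 3.
Only in P's history (behind): {F, K, P, U, X} — 5.

3 ahead, 5 behind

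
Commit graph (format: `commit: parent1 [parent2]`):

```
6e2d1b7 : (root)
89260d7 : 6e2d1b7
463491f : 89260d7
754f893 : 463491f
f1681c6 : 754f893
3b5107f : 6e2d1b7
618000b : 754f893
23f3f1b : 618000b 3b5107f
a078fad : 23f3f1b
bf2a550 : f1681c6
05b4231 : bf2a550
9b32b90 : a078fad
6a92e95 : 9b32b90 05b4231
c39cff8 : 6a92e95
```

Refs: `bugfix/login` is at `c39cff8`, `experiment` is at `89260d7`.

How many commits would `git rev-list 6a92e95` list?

13

Walking parent pointers from 6a92e95: reachable set = {05b4231, 23f3f1b, 3b5107f, 463491f, 618000b, 6a92e95, 6e2d1b7, 754f893, 89260d7, 9b32b90, a078fad, bf2a550, f1681c6}.
That is 13 commits.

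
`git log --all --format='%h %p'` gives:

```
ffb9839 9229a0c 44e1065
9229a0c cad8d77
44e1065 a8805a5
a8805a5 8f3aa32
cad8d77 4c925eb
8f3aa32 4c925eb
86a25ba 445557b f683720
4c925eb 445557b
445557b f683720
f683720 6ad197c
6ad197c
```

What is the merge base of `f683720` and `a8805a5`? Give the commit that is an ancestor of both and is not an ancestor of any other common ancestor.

f683720

Ancestors of f683720: {6ad197c, f683720}.
Ancestors of a8805a5: {445557b, 4c925eb, 6ad197c, 8f3aa32, a8805a5, f683720}.
Common ancestors: {6ad197c, f683720}.
Among these, f683720 is not an ancestor of any other common ancestor — it is the merge base.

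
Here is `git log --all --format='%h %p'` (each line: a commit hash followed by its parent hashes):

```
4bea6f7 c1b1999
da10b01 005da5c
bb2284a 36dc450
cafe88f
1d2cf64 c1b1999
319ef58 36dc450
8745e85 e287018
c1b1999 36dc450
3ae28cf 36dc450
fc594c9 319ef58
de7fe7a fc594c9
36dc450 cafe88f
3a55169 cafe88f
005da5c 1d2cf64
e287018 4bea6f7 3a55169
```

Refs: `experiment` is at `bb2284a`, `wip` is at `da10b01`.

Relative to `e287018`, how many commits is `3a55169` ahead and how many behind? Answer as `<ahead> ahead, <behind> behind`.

Reachable from 3a55169: {3a55169, cafe88f}.
Reachable from e287018: {36dc450, 3a55169, 4bea6f7, c1b1999, cafe88f, e287018}.
Only in 3a55169's history (ahead): {} — 0.
Only in e287018's history (behind): {36dc450, 4bea6f7, c1b1999, e287018} — 4.

0 ahead, 4 behind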